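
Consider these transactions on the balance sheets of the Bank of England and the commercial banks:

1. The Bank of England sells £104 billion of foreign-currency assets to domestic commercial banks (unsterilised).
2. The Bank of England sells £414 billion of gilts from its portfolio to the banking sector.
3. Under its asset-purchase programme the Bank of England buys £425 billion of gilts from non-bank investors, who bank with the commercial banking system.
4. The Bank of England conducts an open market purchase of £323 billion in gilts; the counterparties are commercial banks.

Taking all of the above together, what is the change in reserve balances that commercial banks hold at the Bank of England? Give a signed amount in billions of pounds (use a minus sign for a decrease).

+£230 billion

Bank of England balance sheet:
  Assets:      Securities +£334B, Foreign assets −£104B
  Liabilities: Bank reserves +£230B
So the change in reserve balances that commercial banks hold at the Bank of England is +£230 billion.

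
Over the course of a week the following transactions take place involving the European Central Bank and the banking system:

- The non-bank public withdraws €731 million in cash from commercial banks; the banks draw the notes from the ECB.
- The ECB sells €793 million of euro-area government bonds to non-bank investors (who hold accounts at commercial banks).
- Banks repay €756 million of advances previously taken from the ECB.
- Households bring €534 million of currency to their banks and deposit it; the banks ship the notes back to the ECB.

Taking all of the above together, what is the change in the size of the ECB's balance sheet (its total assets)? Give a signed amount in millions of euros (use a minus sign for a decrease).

-€1549 million

ECB balance sheet:
  Assets:      Securities −€793M, Loans to banks −€756M
  Liabilities: Bank reserves −€1746M, Currency in circulation +€197M
Commercial banking system:
  Assets:      Reserves at CB −€1746M
  Liabilities: Checkable deposits −€990M, Borrowings from CB −€756M
Change in total ECB assets = -€1549 million.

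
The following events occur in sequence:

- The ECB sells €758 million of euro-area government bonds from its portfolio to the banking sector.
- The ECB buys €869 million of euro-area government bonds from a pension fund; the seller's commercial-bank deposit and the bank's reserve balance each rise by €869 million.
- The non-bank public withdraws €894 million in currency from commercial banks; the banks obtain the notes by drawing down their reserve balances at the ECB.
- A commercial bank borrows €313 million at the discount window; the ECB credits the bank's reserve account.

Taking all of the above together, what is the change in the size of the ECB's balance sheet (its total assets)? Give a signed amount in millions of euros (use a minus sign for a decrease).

+€424 million

OMO sale (to banks) €758 million: an ECB asset is shed → −€758M.
Asset purchase (from non-banks) €869 million: an ECB asset is acquired → +€869M.
Currency withdrawal €894 million: only the composition of liabilities changes → 0.
Discount-window loan €313 million: an ECB asset is acquired → +€313M.
Net: −758 + 869 + 0 + 313 = +€424 million.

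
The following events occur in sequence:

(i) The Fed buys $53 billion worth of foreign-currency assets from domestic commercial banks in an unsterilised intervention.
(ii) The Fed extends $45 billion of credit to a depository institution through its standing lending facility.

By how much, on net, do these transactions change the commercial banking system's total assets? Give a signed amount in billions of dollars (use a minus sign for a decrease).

+$45 billion

FX purchase $53 billion: just an asset swap on bank balance sheets → 0.
Discount-window loan $45 billion: bank balance sheets expand → +$45B.
Net: 0 + 45 = +$45 billion.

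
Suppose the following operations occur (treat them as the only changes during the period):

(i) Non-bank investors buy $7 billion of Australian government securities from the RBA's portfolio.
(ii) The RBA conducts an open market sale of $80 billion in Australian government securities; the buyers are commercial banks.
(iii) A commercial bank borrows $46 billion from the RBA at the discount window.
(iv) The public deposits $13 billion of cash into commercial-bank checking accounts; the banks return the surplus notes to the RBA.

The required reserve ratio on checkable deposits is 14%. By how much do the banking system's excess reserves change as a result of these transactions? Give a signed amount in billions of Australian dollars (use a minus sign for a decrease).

Asset sale (to non-banks) $7 billion: reserves −$7B, deposits −$7B.
OMO sale (to banks) $80 billion: reserves −$80B, deposits 0.
Discount-window loan $46 billion: reserves +$46B, deposits 0.
Currency deposit $13 billion: reserves +$13B, deposits +$13B.
Totals: Δreserves = −$28B, Δdeposits = +$6B.
Δrequired reserves = 14% × +$6B = +$0.84B.
Δexcess reserves = Δreserves − Δrequired = −$28B − (+$0.84B) = -$28.84 billion.

-$28.84 billion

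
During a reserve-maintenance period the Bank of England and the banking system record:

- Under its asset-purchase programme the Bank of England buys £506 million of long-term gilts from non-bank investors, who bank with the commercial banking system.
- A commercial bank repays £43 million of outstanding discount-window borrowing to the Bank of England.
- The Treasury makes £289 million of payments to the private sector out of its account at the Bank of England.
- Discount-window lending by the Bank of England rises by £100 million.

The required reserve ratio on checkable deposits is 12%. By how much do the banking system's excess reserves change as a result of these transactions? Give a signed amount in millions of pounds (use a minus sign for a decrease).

Asset purchase (from non-banks) £506 million: reserves +£506M, deposits +£506M.
Discount-window repayment £43 million: reserves −£43M, deposits 0.
Government spending £289 million: reserves +£289M, deposits +£289M.
Discount-window loan £100 million: reserves +£100M, deposits 0.
Totals: Δreserves = +£852M, Δdeposits = +£795M.
Δrequired reserves = 12% × +£795M = +£95.4M.
Δexcess reserves = Δreserves − Δrequired = +£852M − (+£95.4M) = +£756.6 million.

+£756.6 million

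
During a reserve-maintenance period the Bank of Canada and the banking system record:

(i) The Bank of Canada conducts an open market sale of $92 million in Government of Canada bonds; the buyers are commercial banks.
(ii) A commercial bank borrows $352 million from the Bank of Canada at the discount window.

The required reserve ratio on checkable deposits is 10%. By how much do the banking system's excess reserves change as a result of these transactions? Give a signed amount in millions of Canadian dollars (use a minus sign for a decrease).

+$260 million

OMO sale (to banks) $92 million: reserves −$92M, deposits 0.
Discount-window loan $352 million: reserves +$352M, deposits 0.
Totals: Δreserves = +$260M, Δdeposits = 0.
Δrequired reserves = 10% × 0 = 0.
Δexcess reserves = Δreserves − Δrequired = +$260M − (0) = +$260 million.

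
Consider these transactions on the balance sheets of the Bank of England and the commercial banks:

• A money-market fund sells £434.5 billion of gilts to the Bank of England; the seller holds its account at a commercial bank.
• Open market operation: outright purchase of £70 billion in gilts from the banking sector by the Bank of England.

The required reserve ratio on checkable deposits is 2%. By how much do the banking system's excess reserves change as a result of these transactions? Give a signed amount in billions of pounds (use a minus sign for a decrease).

Asset purchase (from non-banks) £434.5 billion: reserves +£434.5B, deposits +£434.5B.
OMO purchase (from banks) £70 billion: reserves +£70B, deposits 0.
Totals: Δreserves = +£504.5B, Δdeposits = +£434.5B.
Δrequired reserves = 2% × +£434.5B = +£8.69B.
Δexcess reserves = Δreserves − Δrequired = +£504.5B − (+£8.69B) = +£495.81 billion.

+£495.81 billion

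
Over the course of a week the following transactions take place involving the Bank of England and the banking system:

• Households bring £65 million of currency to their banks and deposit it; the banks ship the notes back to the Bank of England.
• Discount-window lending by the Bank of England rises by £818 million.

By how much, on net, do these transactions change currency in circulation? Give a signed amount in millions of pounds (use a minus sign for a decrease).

Currency deposit £65 million: notes return to the central bank → −£65M.
Discount-window loan £818 million: no currency enters or leaves circulation → 0.
Net: −65 + 0 = -£65 million.

-£65 million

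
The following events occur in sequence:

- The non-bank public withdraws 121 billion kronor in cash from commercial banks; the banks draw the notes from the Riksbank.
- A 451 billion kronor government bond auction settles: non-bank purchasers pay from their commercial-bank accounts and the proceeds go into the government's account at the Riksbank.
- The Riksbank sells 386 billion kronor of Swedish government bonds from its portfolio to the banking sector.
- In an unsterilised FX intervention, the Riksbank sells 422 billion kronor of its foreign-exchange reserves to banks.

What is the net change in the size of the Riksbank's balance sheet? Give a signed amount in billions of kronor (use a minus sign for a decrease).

-808 billion

Currency withdrawal 121 billion kronor: only the composition of liabilities changes → 0.
Government account inflow 451 billion kronor: only the composition of liabilities changes → 0.
OMO sale (to banks) 386 billion kronor: a Riksbank asset is shed → −386B.
FX sale 422 billion kronor: a Riksbank asset is shed → −422B.
Net: 0 + 0 − 386 − 422 = -808 billion.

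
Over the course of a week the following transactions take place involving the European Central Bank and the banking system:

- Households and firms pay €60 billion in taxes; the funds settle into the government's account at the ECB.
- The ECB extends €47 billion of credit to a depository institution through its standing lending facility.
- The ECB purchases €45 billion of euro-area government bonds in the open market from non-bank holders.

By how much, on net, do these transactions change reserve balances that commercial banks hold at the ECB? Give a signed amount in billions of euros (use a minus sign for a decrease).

Government account inflow €60 billion: funds move from bank reserves into the government account → −€60B.
Discount-window loan €47 billion: the loan is credited to the bank's reserve account → +€47B.
Asset purchase (from non-banks) €45 billion: the ECB pays by crediting reserve accounts → +€45B.
Net: −60 + 47 + 45 = +€32 billion.

+€32 billion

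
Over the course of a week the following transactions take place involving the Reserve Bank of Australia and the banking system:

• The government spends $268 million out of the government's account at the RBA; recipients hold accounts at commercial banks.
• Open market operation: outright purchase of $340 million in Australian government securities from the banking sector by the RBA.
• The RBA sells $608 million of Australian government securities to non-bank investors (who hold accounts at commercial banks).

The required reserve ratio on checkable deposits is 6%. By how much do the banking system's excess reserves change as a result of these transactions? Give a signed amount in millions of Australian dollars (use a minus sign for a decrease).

Government spending $268 million: reserves +$268M, deposits +$268M.
OMO purchase (from banks) $340 million: reserves +$340M, deposits 0.
Asset sale (to non-banks) $608 million: reserves −$608M, deposits −$608M.
Totals: Δreserves = 0, Δdeposits = −$340M.
Δrequired reserves = 6% × −$340M = −$20.4M.
Δexcess reserves = Δreserves − Δrequired = 0 − (−$20.4M) = +$20.4 million.

+$20.4 million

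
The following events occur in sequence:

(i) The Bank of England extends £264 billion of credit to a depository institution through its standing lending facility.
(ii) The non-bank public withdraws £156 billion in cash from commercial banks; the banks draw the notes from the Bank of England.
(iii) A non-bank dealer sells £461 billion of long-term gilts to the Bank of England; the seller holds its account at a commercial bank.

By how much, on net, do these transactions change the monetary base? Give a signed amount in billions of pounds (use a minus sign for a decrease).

Discount-window loan £264 billion: Bank of England balance sheet expands → +£264B.
Currency withdrawal £156 billion: just a shift between currency and reserves — both are base money → 0.
Asset purchase (from non-banks) £461 billion: Bank of England balance sheet expands → +£461B.
Net: 264 + 0 + 461 = +£725 billion.

+£725 billion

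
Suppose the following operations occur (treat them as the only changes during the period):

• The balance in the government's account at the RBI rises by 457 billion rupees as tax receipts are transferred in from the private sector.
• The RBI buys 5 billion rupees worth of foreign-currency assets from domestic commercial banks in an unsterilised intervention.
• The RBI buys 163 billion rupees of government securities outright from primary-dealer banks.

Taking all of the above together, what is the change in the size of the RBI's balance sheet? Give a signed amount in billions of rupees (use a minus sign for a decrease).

Government account inflow 457 billion rupees: only the composition of liabilities changes → 0.
FX purchase 5 billion rupees: an RBI asset is acquired → +5B.
OMO purchase (from banks) 163 billion rupees: an RBI asset is acquired → +163B.
Net: 0 + 5 + 163 = +168 billion.

+168 billion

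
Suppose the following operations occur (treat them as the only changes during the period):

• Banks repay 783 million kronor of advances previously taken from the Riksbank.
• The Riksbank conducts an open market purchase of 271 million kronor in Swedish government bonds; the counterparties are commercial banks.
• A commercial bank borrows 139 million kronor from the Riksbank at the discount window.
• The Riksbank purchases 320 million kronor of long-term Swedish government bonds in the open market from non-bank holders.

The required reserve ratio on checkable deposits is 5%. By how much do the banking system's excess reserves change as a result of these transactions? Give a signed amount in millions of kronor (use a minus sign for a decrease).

-69 million

Discount-window repayment 783 million kronor: reserves −783M, deposits 0.
OMO purchase (from banks) 271 million kronor: reserves +271M, deposits 0.
Discount-window loan 139 million kronor: reserves +139M, deposits 0.
Asset purchase (from non-banks) 320 million kronor: reserves +320M, deposits +320M.
Totals: Δreserves = −53M, Δdeposits = +320M.
Δrequired reserves = 5% × +320M = +16M.
Δexcess reserves = Δreserves − Δrequired = −53M − (+16M) = -69 million.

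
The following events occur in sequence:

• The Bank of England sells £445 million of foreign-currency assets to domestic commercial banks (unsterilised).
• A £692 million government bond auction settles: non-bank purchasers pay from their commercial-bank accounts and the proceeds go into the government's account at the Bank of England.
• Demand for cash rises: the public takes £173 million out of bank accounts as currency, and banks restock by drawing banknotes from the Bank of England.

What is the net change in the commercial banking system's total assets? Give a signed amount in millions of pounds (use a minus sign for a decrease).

-£865 million

Bank of England balance sheet:
  Assets:      Foreign assets −£445M
  Liabilities: Bank reserves −£1310M, Currency in circulation +£173M, Government deposits +£692M
Commercial banking system:
  Assets:      Reserves at CB −£1310M, Foreign assets +£445M
  Liabilities: Checkable deposits −£865M
Change in total bank assets = -£865 million.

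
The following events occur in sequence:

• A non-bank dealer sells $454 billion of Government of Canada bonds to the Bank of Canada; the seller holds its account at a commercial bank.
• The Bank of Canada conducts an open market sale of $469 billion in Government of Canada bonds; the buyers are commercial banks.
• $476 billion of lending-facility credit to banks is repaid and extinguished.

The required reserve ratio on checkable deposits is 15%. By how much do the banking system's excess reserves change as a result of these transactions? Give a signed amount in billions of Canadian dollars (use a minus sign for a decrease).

Asset purchase (from non-banks) $454 billion: reserves +$454B, deposits +$454B.
OMO sale (to banks) $469 billion: reserves −$469B, deposits 0.
Discount-window repayment $476 billion: reserves −$476B, deposits 0.
Totals: Δreserves = −$491B, Δdeposits = +$454B.
Δrequired reserves = 15% × +$454B = +$68.1B.
Δexcess reserves = Δreserves − Δrequired = −$491B − (+$68.1B) = -$559.1 billion.

-$559.1 billion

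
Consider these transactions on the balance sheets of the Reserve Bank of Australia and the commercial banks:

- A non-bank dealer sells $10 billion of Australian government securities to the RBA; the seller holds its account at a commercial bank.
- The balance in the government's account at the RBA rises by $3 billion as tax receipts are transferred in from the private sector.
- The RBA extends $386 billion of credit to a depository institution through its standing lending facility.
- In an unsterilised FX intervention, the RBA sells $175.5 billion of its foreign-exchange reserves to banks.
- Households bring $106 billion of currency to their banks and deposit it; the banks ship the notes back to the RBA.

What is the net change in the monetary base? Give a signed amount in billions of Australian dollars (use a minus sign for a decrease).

RBA balance sheet:
  Assets:      Securities +$10B, Loans to banks +$386B, Foreign assets −$175.5B
  Liabilities: Bank reserves +$323.5B, Currency in circulation −$106B, Government deposits +$3B
Commercial banking system:
  Assets:      Reserves at CB +$323.5B, Foreign assets +$175.5B
  Liabilities: Checkable deposits +$113B, Borrowings from CB +$386B
Monetary base = currency + reserves: −$106B + (+$323.5B) = +$217.5 billion.

+$217.5 billion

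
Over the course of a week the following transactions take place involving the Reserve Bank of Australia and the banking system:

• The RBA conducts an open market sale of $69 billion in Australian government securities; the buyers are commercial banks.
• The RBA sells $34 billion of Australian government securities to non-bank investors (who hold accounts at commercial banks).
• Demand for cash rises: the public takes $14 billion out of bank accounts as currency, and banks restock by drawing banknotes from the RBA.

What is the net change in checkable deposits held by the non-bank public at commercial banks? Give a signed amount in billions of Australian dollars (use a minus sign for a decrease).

-$48 billion

RBA balance sheet:
  Assets:      Securities −$103B
  Liabilities: Bank reserves −$117B, Currency in circulation +$14B
Commercial banking system:
  Assets:      Reserves at CB −$117B, Securities +$69B
  Liabilities: Checkable deposits −$48B
So the change in checkable deposits held by the non-bank public at commercial banks is -$48 billion.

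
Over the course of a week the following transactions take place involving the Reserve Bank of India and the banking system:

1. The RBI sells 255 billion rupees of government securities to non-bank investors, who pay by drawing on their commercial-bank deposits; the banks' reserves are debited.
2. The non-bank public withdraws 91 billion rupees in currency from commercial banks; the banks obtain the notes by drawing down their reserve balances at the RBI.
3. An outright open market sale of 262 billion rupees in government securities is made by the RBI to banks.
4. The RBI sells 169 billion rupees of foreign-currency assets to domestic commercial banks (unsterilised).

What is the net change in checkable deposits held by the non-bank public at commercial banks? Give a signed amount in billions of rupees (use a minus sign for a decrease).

-346 billion

Asset sale (to non-banks) 255 billion rupees: non-bank counterparties' bank balances fall → −255B.
Currency withdrawal 91 billion rupees: non-bank counterparties' bank balances fall → −91B.
OMO sale (to banks) 262 billion rupees: the counterparty is a bank, so public deposits are unchanged → 0.
FX sale 169 billion rupees: the counterparty is a bank, so public deposits are unchanged → 0.
Net: −255 − 91 + 0 + 0 = -346 billion.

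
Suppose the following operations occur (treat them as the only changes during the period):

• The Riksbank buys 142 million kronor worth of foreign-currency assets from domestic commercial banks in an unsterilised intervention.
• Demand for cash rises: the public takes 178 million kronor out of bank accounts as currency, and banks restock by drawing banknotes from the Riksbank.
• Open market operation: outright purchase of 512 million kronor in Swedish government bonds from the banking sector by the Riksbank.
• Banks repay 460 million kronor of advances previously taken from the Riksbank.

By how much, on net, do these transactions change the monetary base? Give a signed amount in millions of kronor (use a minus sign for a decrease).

+194 million

Riksbank balance sheet:
  Assets:      Securities +512M, Loans to banks −460M, Foreign assets +142M
  Liabilities: Bank reserves +16M, Currency in circulation +178M
Monetary base = currency + reserves: +178M + (+16M) = +194 million.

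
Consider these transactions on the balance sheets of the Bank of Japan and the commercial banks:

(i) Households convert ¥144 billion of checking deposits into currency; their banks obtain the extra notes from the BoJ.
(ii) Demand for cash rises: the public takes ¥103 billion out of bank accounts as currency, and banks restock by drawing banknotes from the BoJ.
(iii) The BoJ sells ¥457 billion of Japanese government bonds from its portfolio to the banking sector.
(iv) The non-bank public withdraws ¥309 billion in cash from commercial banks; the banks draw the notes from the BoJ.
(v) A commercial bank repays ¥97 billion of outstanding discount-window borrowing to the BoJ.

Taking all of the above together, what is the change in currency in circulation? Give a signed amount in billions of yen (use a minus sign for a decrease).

+¥556 billion

Currency withdrawal ¥144 billion: notes leave the central bank → +¥144B.
Currency withdrawal ¥103 billion: notes leave the central bank → +¥103B.
OMO sale (to banks) ¥457 billion: no currency enters or leaves circulation → 0.
Currency withdrawal ¥309 billion: notes leave the central bank → +¥309B.
Discount-window repayment ¥97 billion: no currency enters or leaves circulation → 0.
Net: 144 + 103 + 0 + 309 + 0 = +¥556 billion.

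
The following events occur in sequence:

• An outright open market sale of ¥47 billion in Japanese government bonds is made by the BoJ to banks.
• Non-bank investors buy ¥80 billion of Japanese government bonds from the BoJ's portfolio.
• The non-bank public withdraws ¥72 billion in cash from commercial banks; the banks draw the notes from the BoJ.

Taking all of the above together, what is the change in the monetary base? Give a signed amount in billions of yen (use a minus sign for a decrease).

-¥127 billion

BoJ balance sheet:
  Assets:      Securities −¥127B
  Liabilities: Bank reserves −¥199B, Currency in circulation +¥72B
Monetary base = currency + reserves: +¥72B + (−¥199B) = -¥127 billion.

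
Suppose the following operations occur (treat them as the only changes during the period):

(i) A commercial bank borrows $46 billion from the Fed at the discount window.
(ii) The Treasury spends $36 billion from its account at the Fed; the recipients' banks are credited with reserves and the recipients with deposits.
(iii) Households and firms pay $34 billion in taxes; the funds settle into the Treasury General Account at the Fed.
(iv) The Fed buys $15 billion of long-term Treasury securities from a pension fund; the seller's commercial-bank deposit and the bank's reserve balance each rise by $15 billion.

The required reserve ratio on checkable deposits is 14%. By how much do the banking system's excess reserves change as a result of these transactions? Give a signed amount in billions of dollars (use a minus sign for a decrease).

+$60.62 billion

Discount-window loan $46 billion: reserves +$46B, deposits 0.
Government spending $36 billion: reserves +$36B, deposits +$36B.
Government account inflow $34 billion: reserves −$34B, deposits −$34B.
Asset purchase (from non-banks) $15 billion: reserves +$15B, deposits +$15B.
Totals: Δreserves = +$63B, Δdeposits = +$17B.
Δrequired reserves = 14% × +$17B = +$2.38B.
Δexcess reserves = Δreserves − Δrequired = +$63B − (+$2.38B) = +$60.62 billion.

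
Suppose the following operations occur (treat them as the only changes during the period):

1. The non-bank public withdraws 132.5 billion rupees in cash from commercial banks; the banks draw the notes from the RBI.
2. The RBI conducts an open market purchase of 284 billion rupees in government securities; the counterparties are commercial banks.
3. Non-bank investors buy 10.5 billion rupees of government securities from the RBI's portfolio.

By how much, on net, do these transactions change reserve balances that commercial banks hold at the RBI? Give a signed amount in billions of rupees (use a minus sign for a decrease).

RBI balance sheet:
  Assets:      Securities +273.5B
  Liabilities: Bank reserves +141B, Currency in circulation +132.5B
So the change in reserve balances that commercial banks hold at the RBI is +141 billion.

+141 billion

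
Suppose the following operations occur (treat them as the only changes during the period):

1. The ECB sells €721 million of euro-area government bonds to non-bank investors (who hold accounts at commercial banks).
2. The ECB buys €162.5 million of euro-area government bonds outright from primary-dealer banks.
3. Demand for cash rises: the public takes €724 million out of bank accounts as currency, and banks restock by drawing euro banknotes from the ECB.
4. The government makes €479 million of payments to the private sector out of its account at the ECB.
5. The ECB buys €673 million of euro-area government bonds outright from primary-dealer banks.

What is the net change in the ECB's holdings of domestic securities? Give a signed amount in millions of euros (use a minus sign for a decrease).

ECB balance sheet:
  Assets:      Securities +€114.5M
  Liabilities: Bank reserves −€130.5M, Currency in circulation +€724M, Government deposits −€479M
So the change in the ECB's holdings of domestic securities is +€114.5 million.

+€114.5 million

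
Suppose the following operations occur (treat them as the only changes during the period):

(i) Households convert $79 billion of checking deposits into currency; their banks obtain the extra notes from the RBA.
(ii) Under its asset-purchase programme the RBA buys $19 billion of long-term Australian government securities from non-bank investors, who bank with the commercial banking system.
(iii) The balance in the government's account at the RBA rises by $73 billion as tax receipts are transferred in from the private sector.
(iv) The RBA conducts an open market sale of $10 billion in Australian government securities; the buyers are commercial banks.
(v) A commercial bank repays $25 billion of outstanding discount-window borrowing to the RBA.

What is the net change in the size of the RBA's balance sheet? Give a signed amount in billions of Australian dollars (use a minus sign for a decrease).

-$16 billion

RBA balance sheet:
  Assets:      Securities +$9B, Loans to banks −$25B
  Liabilities: Bank reserves −$168B, Currency in circulation +$79B, Government deposits +$73B
Commercial banking system:
  Assets:      Reserves at CB −$168B, Securities +$10B
  Liabilities: Checkable deposits −$133B, Borrowings from CB −$25B
Change in total RBA assets = -$16 billion.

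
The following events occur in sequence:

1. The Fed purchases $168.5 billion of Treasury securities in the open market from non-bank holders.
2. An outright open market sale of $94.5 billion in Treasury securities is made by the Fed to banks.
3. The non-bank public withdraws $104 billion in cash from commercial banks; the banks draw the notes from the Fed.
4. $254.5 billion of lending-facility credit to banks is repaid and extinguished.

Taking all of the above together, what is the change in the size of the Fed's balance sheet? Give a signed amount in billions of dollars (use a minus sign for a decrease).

Fed balance sheet:
  Assets:      Securities +$74B, Loans to banks −$254.5B
  Liabilities: Bank reserves −$284.5B, Currency in circulation +$104B
Change in total Fed assets = -$180.5 billion.

-$180.5 billion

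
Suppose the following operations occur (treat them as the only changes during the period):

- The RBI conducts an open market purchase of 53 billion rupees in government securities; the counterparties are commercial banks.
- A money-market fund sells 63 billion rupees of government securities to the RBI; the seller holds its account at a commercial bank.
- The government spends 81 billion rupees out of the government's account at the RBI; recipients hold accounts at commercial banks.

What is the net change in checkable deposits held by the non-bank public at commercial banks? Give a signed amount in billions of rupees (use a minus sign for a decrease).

OMO purchase (from banks) 53 billion rupees: the counterparty is a bank, so public deposits are unchanged → 0.
Asset purchase (from non-banks) 63 billion rupees: non-bank counterparties' bank balances rise → +63B.
Government spending 81 billion rupees: non-bank counterparties' bank balances rise → +81B.
Net: 0 + 63 + 81 = +144 billion.

+144 billion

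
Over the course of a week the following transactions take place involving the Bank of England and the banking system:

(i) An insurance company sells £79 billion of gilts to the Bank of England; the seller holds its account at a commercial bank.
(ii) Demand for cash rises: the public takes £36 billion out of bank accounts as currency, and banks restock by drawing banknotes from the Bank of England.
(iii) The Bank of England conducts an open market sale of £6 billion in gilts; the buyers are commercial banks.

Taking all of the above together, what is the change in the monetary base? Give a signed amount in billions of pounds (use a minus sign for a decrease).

Bank of England balance sheet:
  Assets:      Securities +£73B
  Liabilities: Bank reserves +£37B, Currency in circulation +£36B
Monetary base = currency + reserves: +£36B + (+£37B) = +£73 billion.

+£73 billion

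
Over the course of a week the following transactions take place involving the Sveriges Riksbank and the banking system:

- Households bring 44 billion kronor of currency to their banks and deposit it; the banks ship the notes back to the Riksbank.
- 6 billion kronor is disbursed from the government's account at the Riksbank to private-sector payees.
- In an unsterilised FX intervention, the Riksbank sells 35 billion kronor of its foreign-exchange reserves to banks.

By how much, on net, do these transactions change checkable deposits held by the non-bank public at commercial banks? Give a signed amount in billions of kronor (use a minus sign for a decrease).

Currency deposit 44 billion kronor: non-bank counterparties' bank balances rise → +44B.
Government spending 6 billion kronor: non-bank counterparties' bank balances rise → +6B.
FX sale 35 billion kronor: the counterparty is a bank, so public deposits are unchanged → 0.
Net: 44 + 6 + 0 = +50 billion.

+50 billion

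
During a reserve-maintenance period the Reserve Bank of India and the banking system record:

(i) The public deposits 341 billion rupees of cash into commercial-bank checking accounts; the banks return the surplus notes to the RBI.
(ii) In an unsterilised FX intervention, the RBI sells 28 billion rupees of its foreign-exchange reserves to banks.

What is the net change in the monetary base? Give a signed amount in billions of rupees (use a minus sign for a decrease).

Currency deposit 341 billion rupees: just a shift between currency and reserves — both are base money → 0.
FX sale 28 billion rupees: RBI balance sheet contracts → −28B.
Net: 0 − 28 = -28 billion.

-28 billion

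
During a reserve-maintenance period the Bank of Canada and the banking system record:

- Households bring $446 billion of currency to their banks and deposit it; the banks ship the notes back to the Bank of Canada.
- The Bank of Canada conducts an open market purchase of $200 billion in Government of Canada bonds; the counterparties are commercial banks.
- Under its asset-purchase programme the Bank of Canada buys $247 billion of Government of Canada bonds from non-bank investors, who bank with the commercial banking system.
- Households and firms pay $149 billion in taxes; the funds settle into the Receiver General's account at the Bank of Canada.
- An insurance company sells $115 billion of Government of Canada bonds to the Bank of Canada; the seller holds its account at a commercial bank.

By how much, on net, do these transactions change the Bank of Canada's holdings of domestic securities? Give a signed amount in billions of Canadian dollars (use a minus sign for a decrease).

+$562 billion

Bank of Canada balance sheet:
  Assets:      Securities +$562B
  Liabilities: Bank reserves +$859B, Currency in circulation −$446B, Government deposits +$149B
Commercial banking system:
  Assets:      Reserves at CB +$859B, Securities −$200B
  Liabilities: Checkable deposits +$659B
So the change in the Bank of Canada's holdings of domestic securities is +$562 billion.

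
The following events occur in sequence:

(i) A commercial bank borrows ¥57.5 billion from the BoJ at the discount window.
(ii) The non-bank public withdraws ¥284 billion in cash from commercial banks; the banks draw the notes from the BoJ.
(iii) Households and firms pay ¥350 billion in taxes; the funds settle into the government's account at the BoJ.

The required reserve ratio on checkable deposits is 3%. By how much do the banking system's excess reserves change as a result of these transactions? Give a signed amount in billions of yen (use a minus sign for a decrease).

Discount-window loan ¥57.5 billion: reserves +¥57.5B, deposits 0.
Currency withdrawal ¥284 billion: reserves −¥284B, deposits −¥284B.
Government account inflow ¥350 billion: reserves −¥350B, deposits −¥350B.
Totals: Δreserves = −¥576.5B, Δdeposits = −¥634B.
Δrequired reserves = 3% × −¥634B = −¥19.02B.
Δexcess reserves = Δreserves − Δrequired = −¥576.5B − (−¥19.02B) = -¥557.48 billion.

-¥557.48 billion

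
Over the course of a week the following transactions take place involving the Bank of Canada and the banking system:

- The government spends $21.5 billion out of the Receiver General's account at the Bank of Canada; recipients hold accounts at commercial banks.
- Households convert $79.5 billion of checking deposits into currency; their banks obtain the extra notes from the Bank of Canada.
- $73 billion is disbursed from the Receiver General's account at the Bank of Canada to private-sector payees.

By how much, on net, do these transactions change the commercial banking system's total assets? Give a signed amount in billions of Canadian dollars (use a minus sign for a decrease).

+$15 billion

Government spending $21.5 billion: bank balance sheets expand → +$21.5B.
Currency withdrawal $79.5 billion: bank balance sheets shrink → −$79.5B.
Government spending $73 billion: bank balance sheets expand → +$73B.
Net: 21.5 − 79.5 + 73 = +$15 billion.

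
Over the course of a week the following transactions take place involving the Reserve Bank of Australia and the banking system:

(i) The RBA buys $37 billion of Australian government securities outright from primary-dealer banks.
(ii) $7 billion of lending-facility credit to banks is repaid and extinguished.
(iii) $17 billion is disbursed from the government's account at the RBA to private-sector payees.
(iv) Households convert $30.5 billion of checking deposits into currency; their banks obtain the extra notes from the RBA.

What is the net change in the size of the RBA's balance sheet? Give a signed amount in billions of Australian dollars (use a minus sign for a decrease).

OMO purchase (from banks) $37 billion: an RBA asset is acquired → +$37B.
Discount-window repayment $7 billion: an RBA asset is shed → −$7B.
Government spending $17 billion: only the composition of liabilities changes → 0.
Currency withdrawal $30.5 billion: only the composition of liabilities changes → 0.
Net: 37 − 7 + 0 + 0 = +$30 billion.

+$30 billion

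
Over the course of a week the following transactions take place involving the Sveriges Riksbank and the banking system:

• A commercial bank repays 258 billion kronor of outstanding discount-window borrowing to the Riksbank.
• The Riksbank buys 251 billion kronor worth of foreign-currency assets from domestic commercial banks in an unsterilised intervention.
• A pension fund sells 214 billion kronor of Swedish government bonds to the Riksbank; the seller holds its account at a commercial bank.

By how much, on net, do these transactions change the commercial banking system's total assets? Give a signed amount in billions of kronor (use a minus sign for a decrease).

Discount-window repayment 258 billion kronor: bank balance sheets shrink → −258B.
FX purchase 251 billion kronor: just an asset swap on bank balance sheets → 0.
Asset purchase (from non-banks) 214 billion kronor: bank balance sheets expand → +214B.
Net: −258 + 0 + 214 = -44 billion.

-44 billion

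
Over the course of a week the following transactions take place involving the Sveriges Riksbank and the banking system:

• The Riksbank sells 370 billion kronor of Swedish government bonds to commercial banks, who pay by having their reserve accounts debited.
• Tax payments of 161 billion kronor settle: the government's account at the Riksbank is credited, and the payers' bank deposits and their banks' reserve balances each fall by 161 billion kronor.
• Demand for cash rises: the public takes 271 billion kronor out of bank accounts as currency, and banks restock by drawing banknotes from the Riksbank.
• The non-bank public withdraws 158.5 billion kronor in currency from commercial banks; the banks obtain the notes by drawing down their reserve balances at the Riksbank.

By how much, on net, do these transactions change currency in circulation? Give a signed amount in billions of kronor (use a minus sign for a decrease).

OMO sale (to banks) 370 billion kronor: no currency enters or leaves circulation → 0.
Government account inflow 161 billion kronor: no currency enters or leaves circulation → 0.
Currency withdrawal 271 billion kronor: notes leave the central bank → +271B.
Currency withdrawal 158.5 billion kronor: notes leave the central bank → +158.5B.
Net: 0 + 0 + 271 + 158.5 = +429.5 billion.

+429.5 billion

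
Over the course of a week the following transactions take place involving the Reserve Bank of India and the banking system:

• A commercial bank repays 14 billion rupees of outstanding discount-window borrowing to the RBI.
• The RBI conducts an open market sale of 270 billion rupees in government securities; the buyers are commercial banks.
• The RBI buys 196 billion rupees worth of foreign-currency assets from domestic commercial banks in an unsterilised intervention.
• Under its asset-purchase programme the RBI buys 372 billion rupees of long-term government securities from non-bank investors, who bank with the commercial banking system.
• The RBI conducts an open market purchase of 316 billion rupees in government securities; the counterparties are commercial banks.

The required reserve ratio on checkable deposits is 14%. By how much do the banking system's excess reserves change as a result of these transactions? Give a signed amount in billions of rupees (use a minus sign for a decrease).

+547.92 billion

Discount-window repayment 14 billion rupees: reserves −14B, deposits 0.
OMO sale (to banks) 270 billion rupees: reserves −270B, deposits 0.
FX purchase 196 billion rupees: reserves +196B, deposits 0.
Asset purchase (from non-banks) 372 billion rupees: reserves +372B, deposits +372B.
OMO purchase (from banks) 316 billion rupees: reserves +316B, deposits 0.
Totals: Δreserves = +600B, Δdeposits = +372B.
Δrequired reserves = 14% × +372B = +52.08B.
Δexcess reserves = Δreserves − Δrequired = +600B − (+52.08B) = +547.92 billion.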